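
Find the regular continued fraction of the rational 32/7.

[4; 1, 1, 3]

Run the Euclidean algorithm on 32 and 7; the successive quotients are the partial quotients a_0, a_1, ... (each step inverts the fractional part left over by the previous one):
  32 = 4*7 + 4, so a_0 = 4.
  7 = 1*4 + 3, so a_1 = 1.
  4 = 1*3 + 1, so a_2 = 1.
  3 = 3*1 + 0, so a_3 = 3.
The remainder reaches 0 after 4 divisions, so the expansion has 4 partial quotients, read off in order.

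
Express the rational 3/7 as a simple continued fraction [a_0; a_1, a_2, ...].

Run the Euclidean algorithm on 3 and 7; the successive quotients are the partial quotients a_0, a_1, ... (each step inverts the fractional part left over by the previous one):
  3 = 0*7 + 3, so a_0 = 0.
  7 = 2*3 + 1, so a_1 = 2.
  3 = 3*1 + 0, so a_2 = 3.
The remainder reaches 0 after 3 divisions, so the expansion has 3 partial quotients, read off in order.

[0; 2, 3]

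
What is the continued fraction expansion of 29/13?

[2; 4, 3]

Run the Euclidean algorithm on 29 and 13; the successive quotients are the partial quotients a_0, a_1, ... (each step inverts the fractional part left over by the previous one):
  29 = 2*13 + 3, so a_0 = 2.
  13 = 4*3 + 1, so a_1 = 4.
  3 = 3*1 + 0, so a_2 = 3.
The remainder reaches 0 after 3 divisions, so the expansion has 3 partial quotients, read off in order.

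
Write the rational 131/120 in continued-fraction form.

Run the Euclidean algorithm on 131 and 120; the successive quotients are the partial quotients a_0, a_1, ... (each step inverts the fractional part left over by the previous one):
  131 = 1*120 + 11, so a_0 = 1.
  120 = 10*11 + 10, so a_1 = 10.
  11 = 1*10 + 1, so a_2 = 1.
  10 = 10*1 + 0, so a_3 = 10.
The remainder reaches 0 after 4 divisions, so the expansion has 4 partial quotients, read off in order.

[1; 10, 1, 10]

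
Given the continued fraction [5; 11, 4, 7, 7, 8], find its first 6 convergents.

5/1, 56/11, 229/45, 1659/326, 11842/2327, 96395/18942

Using the convergent recurrence p_i = a_i*p_{i-1} + p_{i-2}, q_i = a_i*q_{i-1} + q_{i-2} with p_{-2}=0, p_{-1}=1, q_{-2}=1, q_{-1}=0:
  i=0: a_0=5, p_0 = 5*1 + 0 = 5, q_0 = 5*0 + 1 = 1.
  i=1: a_1=11, p_1 = 11*5 + 1 = 56, q_1 = 11*1 + 0 = 11.
  i=2: a_2=4, p_2 = 4*56 + 5 = 229, q_2 = 4*11 + 1 = 45.
  i=3: a_3=7, p_3 = 7*229 + 56 = 1659, q_3 = 7*45 + 11 = 326.
  i=4: a_4=7, p_4 = 7*1659 + 229 = 11842, q_4 = 7*326 + 45 = 2327.
  i=5: a_5=8, p_5 = 8*11842 + 1659 = 96395, q_5 = 8*2327 + 326 = 18942.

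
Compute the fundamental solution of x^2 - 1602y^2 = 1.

First expand sqrt(1602) as a continued fraction. With x_i = (sqrt(1602) + m_i)/d_i and (m_0, d_0) = (0, 1): a_0 = floor(sqrt(1602)) = 40, since 40^2 = 1600 <= 1602 < 1681 = 41^2.
Iterate m_{i+1} = d_i*a_i - m_i, d_{i+1} = (1602 - m_{i+1}^2)/d_i, a_{i+1} = floor((a_0 + m_{i+1})/d_{i+1}):
  m_1 = 1*40 - 0 = 40, d_1 = (1602 - 40^2)/1 = 2/1 = 2, a_1 = floor((40 + 40)/2) = 40.
  m_2 = 2*40 - 40 = 40, d_2 = (1602 - 40^2)/2 = 2/2 = 1, a_2 = floor((40 + 40)/1) = 80.
  m_3 = 1*80 - 40 = 40, d_3 = (1602 - 40^2)/1 = 2/1 = 2: (m_3, d_3) = (m_1, d_1) = (40, 2), so from here the quotients repeat a_1, a_2; the period length is 2.
So sqrt(1602) = [40; (40, 80)] with period length k = 2.
k is even, so the fundamental solution of x^2 - 1602y^2 = 1 is (p_{k-1}, q_{k-1}) = (p_1, q_1); compute convergents through index 1.
Convergents (p_i = a_i*p_{i-1} + p_{i-2}, q_i = a_i*q_{i-1} + q_{i-2} with p_{-2}=0, p_{-1}=1, q_{-2}=1, q_{-1}=0):
  i=0: a_0=40, p_0 = 40*1 + 0 = 40, q_0 = 40*0 + 1 = 1.
  i=1: a_1=40, p_1 = 40*40 + 1 = 1601, q_1 = 40*1 + 0 = 40.
Check: 1601^2 - 1602*40^2 = 2563201 - 2563200 = 1, so (x, y) = (1601, 40) solves the equation, and by the theorem it is the least positive solution.

(x, y) = (1601, 40)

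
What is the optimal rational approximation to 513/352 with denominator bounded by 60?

Expand x = 513/352 as a continued fraction with the Euclidean algorithm:
  513 = 1*352 + 161, so a_0 = 1.
  352 = 2*161 + 30, so a_1 = 2.
  161 = 5*30 + 11, so a_2 = 5.
  30 = 2*11 + 8, so a_3 = 2.
  11 = 1*8 + 3, so a_4 = 1.
  8 = 2*3 + 2, so a_5 = 2.
  3 = 1*2 + 1, so a_6 = 1.
  2 = 2*1 + 0, so a_7 = 2.
so x = [1; 2, 5, 2, 1, 2, 1, 2].
Convergents (p_i = a_i*p_{i-1} + p_{i-2}, q_i = a_i*q_{i-1} + q_{i-2} with p_{-2}=0, p_{-1}=1, q_{-2}=1, q_{-1}=0), until the denominator exceeds 60:
  i=0: a_0=1, p_0 = 1*1 + 0 = 1, q_0 = 1*0 + 1 = 1.
  i=1: a_1=2, p_1 = 2*1 + 1 = 3, q_1 = 2*1 + 0 = 2.
  i=2: a_2=5, p_2 = 5*3 + 1 = 16, q_2 = 5*2 + 1 = 11.
  i=3: a_3=2, p_3 = 2*16 + 3 = 35, q_3 = 2*11 + 2 = 24.
  i=4: a_4=1, p_4 = 1*35 + 16 = 51, q_4 = 1*24 + 11 = 35.
  i=5: a_5=2, p_5 = 2*51 + 35 = 137, q_5 = 2*35 + 24 = 94.
q_5 = 94 > 60, so the last convergent with denominator <= 60 is p_4/q_4 = 51/35.
The closest fraction with denominator <= 60 is either p_4/q_4 or the intermediate fraction (k*p_4 + p_3)/(k*q_4 + q_3) with the largest k >= 1 whose denominator stays <= 60; these approach x as k grows, and every other convergent or intermediate fraction in range is farther away.
Largest k: floor((60 - q_3)/q_4) = floor((60 - 24)/35) = 1.
That gives (1*51 + 35)/(1*35 + 24) = 86/59.
Compare the errors: |x - 51/35| = |513*35 - 51*352|/(352*35) = 3/12320, and |x - 86/59| = |513*59 - 86*352|/(352*59) = 5/20768.
Cross-multiplying, 5*12320 = 61600 < 62304 = 3*20768, so 5/20768 is smaller: the intermediate fraction 86/59 is closer to x than 51/35.

86/59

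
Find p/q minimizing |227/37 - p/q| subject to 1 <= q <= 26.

135/22

Expand x = 227/37 as a continued fraction with the Euclidean algorithm:
  227 = 6*37 + 5, so a_0 = 6.
  37 = 7*5 + 2, so a_1 = 7.
  5 = 2*2 + 1, so a_2 = 2.
  2 = 2*1 + 0, so a_3 = 2.
so x = [6; 7, 2, 2].
Convergents (p_i = a_i*p_{i-1} + p_{i-2}, q_i = a_i*q_{i-1} + q_{i-2} with p_{-2}=0, p_{-1}=1, q_{-2}=1, q_{-1}=0), until the denominator exceeds 26:
  i=0: a_0=6, p_0 = 6*1 + 0 = 6, q_0 = 6*0 + 1 = 1.
  i=1: a_1=7, p_1 = 7*6 + 1 = 43, q_1 = 7*1 + 0 = 7.
  i=2: a_2=2, p_2 = 2*43 + 6 = 92, q_2 = 2*7 + 1 = 15.
  i=3: a_3=2, p_3 = 2*92 + 43 = 227, q_3 = 2*15 + 7 = 37.
q_3 = 37 > 26, so the last convergent with denominator <= 26 is p_2/q_2 = 92/15.
The closest fraction with denominator <= 26 is either p_2/q_2 or the intermediate fraction (k*p_2 + p_1)/(k*q_2 + q_1) with the largest k >= 1 whose denominator stays <= 26; these approach x as k grows, and every other convergent or intermediate fraction in range is farther away.
Largest k: floor((26 - q_1)/q_2) = floor((26 - 7)/15) = 1.
That gives (1*92 + 43)/(1*15 + 7) = 135/22.
Compare the errors: |x - 92/15| = |227*15 - 92*37|/(37*15) = 1/555, and |x - 135/22| = |227*22 - 135*37|/(37*22) = 1/814.
Cross-multiplying, 1*555 = 555 < 814 = 1*814, so 1/814 is smaller: the intermediate fraction 135/22 is closer to x than 92/15.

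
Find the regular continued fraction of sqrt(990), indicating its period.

[31; (2, 6, 2, 62)]

Write x_i = (sqrt(990) + m_i)/d_i with (m_0, d_0) = (0, 1). a_0 = floor(sqrt(990)) = 31, since 31^2 = 961 <= 990 < 1024 = 32^2.
Iterate m_{i+1} = d_i*a_i - m_i, d_{i+1} = (990 - m_{i+1}^2)/d_i, a_{i+1} = floor((a_0 + m_{i+1})/d_{i+1}):
  m_1 = 1*31 - 0 = 31, d_1 = (990 - 31^2)/1 = 29/1 = 29, a_1 = floor((31 + 31)/29) = 2.
  m_2 = 29*2 - 31 = 27, d_2 = (990 - 27^2)/29 = 261/29 = 9, a_2 = floor((31 + 27)/9) = 6.
  m_3 = 9*6 - 27 = 27, d_3 = (990 - 27^2)/9 = 261/9 = 29, a_3 = floor((31 + 27)/29) = 2.
  m_4 = 29*2 - 27 = 31, d_4 = (990 - 31^2)/29 = 29/29 = 1, a_4 = floor((31 + 31)/1) = 62.
  m_5 = 1*62 - 31 = 31, d_5 = (990 - 31^2)/1 = 29/1 = 29: (m_5, d_5) = (m_1, d_1) = (31, 29), so from here the quotients repeat a_1, ..., a_4; the period length is 4.
Hence the expansion of sqrt(990) is a_0 = 31 followed by the repeating block 2, 6, 2, 62 (period 4).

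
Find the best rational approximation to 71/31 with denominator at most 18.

39/17

Expand x = 71/31 as a continued fraction with the Euclidean algorithm:
  71 = 2*31 + 9, so a_0 = 2.
  31 = 3*9 + 4, so a_1 = 3.
  9 = 2*4 + 1, so a_2 = 2.
  4 = 4*1 + 0, so a_3 = 4.
so x = [2; 3, 2, 4].
Convergents (p_i = a_i*p_{i-1} + p_{i-2}, q_i = a_i*q_{i-1} + q_{i-2} with p_{-2}=0, p_{-1}=1, q_{-2}=1, q_{-1}=0), until the denominator exceeds 18:
  i=0: a_0=2, p_0 = 2*1 + 0 = 2, q_0 = 2*0 + 1 = 1.
  i=1: a_1=3, p_1 = 3*2 + 1 = 7, q_1 = 3*1 + 0 = 3.
  i=2: a_2=2, p_2 = 2*7 + 2 = 16, q_2 = 2*3 + 1 = 7.
  i=3: a_3=4, p_3 = 4*16 + 7 = 71, q_3 = 4*7 + 3 = 31.
q_3 = 31 > 18, so the last convergent with denominator <= 18 is p_2/q_2 = 16/7.
The closest fraction with denominator <= 18 is either p_2/q_2 or the intermediate fraction (k*p_2 + p_1)/(k*q_2 + q_1) with the largest k >= 1 whose denominator stays <= 18; these approach x as k grows, and every other convergent or intermediate fraction in range is farther away.
Largest k: floor((18 - q_1)/q_2) = floor((18 - 3)/7) = 2.
That gives (2*16 + 7)/(2*7 + 3) = 39/17.
Compare the errors: |x - 16/7| = |71*7 - 16*31|/(31*7) = 1/217, and |x - 39/17| = |71*17 - 39*31|/(31*17) = 2/527.
Cross-multiplying, 2*217 = 434 < 527 = 1*527, so 2/527 is smaller: the intermediate fraction 39/17 is closer to x than 16/7.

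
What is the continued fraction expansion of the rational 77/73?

[1; 18, 4]

Run the Euclidean algorithm on 77 and 73; the successive quotients are the partial quotients a_0, a_1, ... (each step inverts the fractional part left over by the previous one):
  77 = 1*73 + 4, so a_0 = 1.
  73 = 18*4 + 1, so a_1 = 18.
  4 = 4*1 + 0, so a_2 = 4.
The remainder reaches 0 after 3 divisions, so the expansion has 3 partial quotients, read off in order.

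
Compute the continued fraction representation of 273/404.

[0; 1, 2, 11, 1, 10]

Run the Euclidean algorithm on 273 and 404; the successive quotients are the partial quotients a_0, a_1, ... (each step inverts the fractional part left over by the previous one):
  273 = 0*404 + 273, so a_0 = 0.
  404 = 1*273 + 131, so a_1 = 1.
  273 = 2*131 + 11, so a_2 = 2.
  131 = 11*11 + 10, so a_3 = 11.
  11 = 1*10 + 1, so a_4 = 1.
  10 = 10*1 + 0, so a_5 = 10.
The remainder reaches 0 after 6 divisions, so the expansion has 6 partial quotients, read off in order.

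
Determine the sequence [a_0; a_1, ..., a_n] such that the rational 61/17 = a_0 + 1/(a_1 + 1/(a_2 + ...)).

[3; 1, 1, 2, 3]

Run the Euclidean algorithm on 61 and 17; the successive quotients are the partial quotients a_0, a_1, ... (each step inverts the fractional part left over by the previous one):
  61 = 3*17 + 10, so a_0 = 3.
  17 = 1*10 + 7, so a_1 = 1.
  10 = 1*7 + 3, so a_2 = 1.
  7 = 2*3 + 1, so a_3 = 2.
  3 = 3*1 + 0, so a_4 = 3.
The remainder reaches 0 after 5 divisions, so the expansion has 5 partial quotients, read off in order.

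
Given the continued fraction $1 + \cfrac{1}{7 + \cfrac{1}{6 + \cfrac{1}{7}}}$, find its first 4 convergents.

1/1, 8/7, 49/43, 351/308

Using the convergent recurrence p_i = a_i*p_{i-1} + p_{i-2}, q_i = a_i*q_{i-1} + q_{i-2} with p_{-2}=0, p_{-1}=1, q_{-2}=1, q_{-1}=0:
  i=0: a_0=1, p_0 = 1*1 + 0 = 1, q_0 = 1*0 + 1 = 1.
  i=1: a_1=7, p_1 = 7*1 + 1 = 8, q_1 = 7*1 + 0 = 7.
  i=2: a_2=6, p_2 = 6*8 + 1 = 49, q_2 = 6*7 + 1 = 43.
  i=3: a_3=7, p_3 = 7*49 + 8 = 351, q_3 = 7*43 + 7 = 308.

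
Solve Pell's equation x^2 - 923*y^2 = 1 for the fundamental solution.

(x, y) = (638, 21)

First expand sqrt(923) as a continued fraction. With x_i = (sqrt(923) + m_i)/d_i and (m_0, d_0) = (0, 1): a_0 = floor(sqrt(923)) = 30, since 30^2 = 900 <= 923 < 961 = 31^2.
Iterate m_{i+1} = d_i*a_i - m_i, d_{i+1} = (923 - m_{i+1}^2)/d_i, a_{i+1} = floor((a_0 + m_{i+1})/d_{i+1}):
  m_1 = 1*30 - 0 = 30, d_1 = (923 - 30^2)/1 = 23/1 = 23, a_1 = floor((30 + 30)/23) = 2.
  m_2 = 23*2 - 30 = 16, d_2 = (923 - 16^2)/23 = 667/23 = 29, a_2 = floor((30 + 16)/29) = 1.
  m_3 = 29*1 - 16 = 13, d_3 = (923 - 13^2)/29 = 754/29 = 26, a_3 = floor((30 + 13)/26) = 1.
  m_4 = 26*1 - 13 = 13, d_4 = (923 - 13^2)/26 = 754/26 = 29, a_4 = floor((30 + 13)/29) = 1.
  m_5 = 29*1 - 13 = 16, d_5 = (923 - 16^2)/29 = 667/29 = 23, a_5 = floor((30 + 16)/23) = 2.
  m_6 = 23*2 - 16 = 30, d_6 = (923 - 30^2)/23 = 23/23 = 1, a_6 = floor((30 + 30)/1) = 60.
  m_7 = 1*60 - 30 = 30, d_7 = (923 - 30^2)/1 = 23/1 = 23: (m_7, d_7) = (m_1, d_1) = (30, 23), so from here the quotients repeat a_1, ..., a_6; the period length is 6.
So sqrt(923) = [30; (2, 1, 1, 1, 2, 60)] with period length k = 6.
k is even, so the fundamental solution of x^2 - 923y^2 = 1 is (p_{k-1}, q_{k-1}) = (p_5, q_5); compute convergents through index 5.
Convergents (p_i = a_i*p_{i-1} + p_{i-2}, q_i = a_i*q_{i-1} + q_{i-2} with p_{-2}=0, p_{-1}=1, q_{-2}=1, q_{-1}=0):
  i=0: a_0=30, p_0 = 30*1 + 0 = 30, q_0 = 30*0 + 1 = 1.
  i=1: a_1=2, p_1 = 2*30 + 1 = 61, q_1 = 2*1 + 0 = 2.
  i=2: a_2=1, p_2 = 1*61 + 30 = 91, q_2 = 1*2 + 1 = 3.
  i=3: a_3=1, p_3 = 1*91 + 61 = 152, q_3 = 1*3 + 2 = 5.
  i=4: a_4=1, p_4 = 1*152 + 91 = 243, q_4 = 1*5 + 3 = 8.
  i=5: a_5=2, p_5 = 2*243 + 152 = 638, q_5 = 2*8 + 5 = 21.
Check: 638^2 - 923*21^2 = 407044 - 407043 = 1, so (x, y) = (638, 21) solves the equation, and by the theorem it is the least positive solution.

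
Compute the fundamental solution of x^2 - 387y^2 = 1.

(x, y) = (3482, 177)

First expand sqrt(387) as a continued fraction. With x_i = (sqrt(387) + m_i)/d_i and (m_0, d_0) = (0, 1): a_0 = floor(sqrt(387)) = 19, since 19^2 = 361 <= 387 < 400 = 20^2.
Iterate m_{i+1} = d_i*a_i - m_i, d_{i+1} = (387 - m_{i+1}^2)/d_i, a_{i+1} = floor((a_0 + m_{i+1})/d_{i+1}):
  m_1 = 1*19 - 0 = 19, d_1 = (387 - 19^2)/1 = 26/1 = 26, a_1 = floor((19 + 19)/26) = 1.
  m_2 = 26*1 - 19 = 7, d_2 = (387 - 7^2)/26 = 338/26 = 13, a_2 = floor((19 + 7)/13) = 2.
  m_3 = 13*2 - 7 = 19, d_3 = (387 - 19^2)/13 = 26/13 = 2, a_3 = floor((19 + 19)/2) = 19.
  m_4 = 2*19 - 19 = 19, d_4 = (387 - 19^2)/2 = 26/2 = 13, a_4 = floor((19 + 19)/13) = 2.
  m_5 = 13*2 - 19 = 7, d_5 = (387 - 7^2)/13 = 338/13 = 26, a_5 = floor((19 + 7)/26) = 1.
  m_6 = 26*1 - 7 = 19, d_6 = (387 - 19^2)/26 = 26/26 = 1, a_6 = floor((19 + 19)/1) = 38.
  m_7 = 1*38 - 19 = 19, d_7 = (387 - 19^2)/1 = 26/1 = 26: (m_7, d_7) = (m_1, d_1) = (19, 26), so from here the quotients repeat a_1, ..., a_6; the period length is 6.
So sqrt(387) = [19; (1, 2, 19, 2, 1, 38)] with period length k = 6.
k is even, so the fundamental solution of x^2 - 387y^2 = 1 is (p_{k-1}, q_{k-1}) = (p_5, q_5); compute convergents through index 5.
Convergents (p_i = a_i*p_{i-1} + p_{i-2}, q_i = a_i*q_{i-1} + q_{i-2} with p_{-2}=0, p_{-1}=1, q_{-2}=1, q_{-1}=0):
  i=0: a_0=19, p_0 = 19*1 + 0 = 19, q_0 = 19*0 + 1 = 1.
  i=1: a_1=1, p_1 = 1*19 + 1 = 20, q_1 = 1*1 + 0 = 1.
  i=2: a_2=2, p_2 = 2*20 + 19 = 59, q_2 = 2*1 + 1 = 3.
  i=3: a_3=19, p_3 = 19*59 + 20 = 1141, q_3 = 19*3 + 1 = 58.
  i=4: a_4=2, p_4 = 2*1141 + 59 = 2341, q_4 = 2*58 + 3 = 119.
  i=5: a_5=1, p_5 = 1*2341 + 1141 = 3482, q_5 = 1*119 + 58 = 177.
Check: 3482^2 - 387*177^2 = 12124324 - 12124323 = 1, so (x, y) = (3482, 177) solves the equation, and by the theorem it is the least positive solution.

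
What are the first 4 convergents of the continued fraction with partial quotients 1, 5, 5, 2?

Using the convergent recurrence p_i = a_i*p_{i-1} + p_{i-2}, q_i = a_i*q_{i-1} + q_{i-2} with p_{-2}=0, p_{-1}=1, q_{-2}=1, q_{-1}=0:
  i=0: a_0=1, p_0 = 1*1 + 0 = 1, q_0 = 1*0 + 1 = 1.
  i=1: a_1=5, p_1 = 5*1 + 1 = 6, q_1 = 5*1 + 0 = 5.
  i=2: a_2=5, p_2 = 5*6 + 1 = 31, q_2 = 5*5 + 1 = 26.
  i=3: a_3=2, p_3 = 2*31 + 6 = 68, q_3 = 2*26 + 5 = 57.

1/1, 6/5, 31/26, 68/57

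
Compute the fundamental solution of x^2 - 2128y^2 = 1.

First expand sqrt(2128) as a continued fraction. With x_i = (sqrt(2128) + m_i)/d_i and (m_0, d_0) = (0, 1): a_0 = floor(sqrt(2128)) = 46, since 46^2 = 2116 <= 2128 < 2209 = 47^2.
Iterate m_{i+1} = d_i*a_i - m_i, d_{i+1} = (2128 - m_{i+1}^2)/d_i, a_{i+1} = floor((a_0 + m_{i+1})/d_{i+1}):
  m_1 = 1*46 - 0 = 46, d_1 = (2128 - 46^2)/1 = 12/1 = 12, a_1 = floor((46 + 46)/12) = 7.
  m_2 = 12*7 - 46 = 38, d_2 = (2128 - 38^2)/12 = 684/12 = 57, a_2 = floor((46 + 38)/57) = 1.
  m_3 = 57*1 - 38 = 19, d_3 = (2128 - 19^2)/57 = 1767/57 = 31, a_3 = floor((46 + 19)/31) = 2.
  m_4 = 31*2 - 19 = 43, d_4 = (2128 - 43^2)/31 = 279/31 = 9, a_4 = floor((46 + 43)/9) = 9.
  m_5 = 9*9 - 43 = 38, d_5 = (2128 - 38^2)/9 = 684/9 = 76, a_5 = floor((46 + 38)/76) = 1.
  m_6 = 76*1 - 38 = 38, d_6 = (2128 - 38^2)/76 = 684/76 = 9, a_6 = floor((46 + 38)/9) = 9.
  m_7 = 9*9 - 38 = 43, d_7 = (2128 - 43^2)/9 = 279/9 = 31, a_7 = floor((46 + 43)/31) = 2.
  m_8 = 31*2 - 43 = 19, d_8 = (2128 - 19^2)/31 = 1767/31 = 57, a_8 = floor((46 + 19)/57) = 1.
  m_9 = 57*1 - 19 = 38, d_9 = (2128 - 38^2)/57 = 684/57 = 12, a_9 = floor((46 + 38)/12) = 7.
  m_10 = 12*7 - 38 = 46, d_10 = (2128 - 46^2)/12 = 12/12 = 1, a_10 = floor((46 + 46)/1) = 92.
  m_11 = 1*92 - 46 = 46, d_11 = (2128 - 46^2)/1 = 12/1 = 12: (m_11, d_11) = (m_1, d_1) = (46, 12), so from here the quotients repeat a_1, ..., a_10; the period length is 10.
So sqrt(2128) = [46; (7, 1, 2, 9, 1, 9, 2, 1, 7, 92)] with period length k = 10.
k is even, so the fundamental solution of x^2 - 2128y^2 = 1 is (p_{k-1}, q_{k-1}) = (p_9, q_9); compute convergents through index 9.
Convergents (p_i = a_i*p_{i-1} + p_{i-2}, q_i = a_i*q_{i-1} + q_{i-2} with p_{-2}=0, p_{-1}=1, q_{-2}=1, q_{-1}=0):
  i=0: a_0=46, p_0 = 46*1 + 0 = 46, q_0 = 46*0 + 1 = 1.
  i=1: a_1=7, p_1 = 7*46 + 1 = 323, q_1 = 7*1 + 0 = 7.
  i=2: a_2=1, p_2 = 1*323 + 46 = 369, q_2 = 1*7 + 1 = 8.
  i=3: a_3=2, p_3 = 2*369 + 323 = 1061, q_3 = 2*8 + 7 = 23.
  i=4: a_4=9, p_4 = 9*1061 + 369 = 9918, q_4 = 9*23 + 8 = 215.
  i=5: a_5=1, p_5 = 1*9918 + 1061 = 10979, q_5 = 1*215 + 23 = 238.
  i=6: a_6=9, p_6 = 9*10979 + 9918 = 108729, q_6 = 9*238 + 215 = 2357.
  i=7: a_7=2, p_7 = 2*108729 + 10979 = 228437, q_7 = 2*2357 + 238 = 4952.
  i=8: a_8=1, p_8 = 1*228437 + 108729 = 337166, q_8 = 1*4952 + 2357 = 7309.
  i=9: a_9=7, p_9 = 7*337166 + 228437 = 2588599, q_9 = 7*7309 + 4952 = 56115.
Check: 2588599^2 - 2128*56115^2 = 6700844782801 - 6700844782800 = 1, so (x, y) = (2588599, 56115) solves the equation, and by the theorem it is the least positive solution.

(x, y) = (2588599, 56115)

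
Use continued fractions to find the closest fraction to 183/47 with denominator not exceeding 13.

Expand x = 183/47 as a continued fraction with the Euclidean algorithm:
  183 = 3*47 + 42, so a_0 = 3.
  47 = 1*42 + 5, so a_1 = 1.
  42 = 8*5 + 2, so a_2 = 8.
  5 = 2*2 + 1, so a_3 = 2.
  2 = 2*1 + 0, so a_4 = 2.
so x = [3; 1, 8, 2, 2].
Convergents (p_i = a_i*p_{i-1} + p_{i-2}, q_i = a_i*q_{i-1} + q_{i-2} with p_{-2}=0, p_{-1}=1, q_{-2}=1, q_{-1}=0), until the denominator exceeds 13:
  i=0: a_0=3, p_0 = 3*1 + 0 = 3, q_0 = 3*0 + 1 = 1.
  i=1: a_1=1, p_1 = 1*3 + 1 = 4, q_1 = 1*1 + 0 = 1.
  i=2: a_2=8, p_2 = 8*4 + 3 = 35, q_2 = 8*1 + 1 = 9.
  i=3: a_3=2, p_3 = 2*35 + 4 = 74, q_3 = 2*9 + 1 = 19.
q_3 = 19 > 13, so the last convergent with denominator <= 13 is p_2/q_2 = 35/9.
The closest fraction with denominator <= 13 is either p_2/q_2 or the intermediate fraction (k*p_2 + p_1)/(k*q_2 + q_1) with the largest k >= 1 whose denominator stays <= 13; these approach x as k grows, and every other convergent or intermediate fraction in range is farther away.
Largest k: floor((13 - q_1)/q_2) = floor((13 - 1)/9) = 1.
That gives (1*35 + 4)/(1*9 + 1) = 39/10.
Compare the errors: |x - 35/9| = |183*9 - 35*47|/(47*9) = 2/423, and |x - 39/10| = |183*10 - 39*47|/(47*10) = 3/470.
Cross-multiplying, 2*470 = 940 < 1269 = 3*423, so 2/423 is smaller: the convergent 35/9 is closer to x than 39/10.

35/9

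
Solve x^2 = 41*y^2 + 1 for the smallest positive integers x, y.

(x, y) = (2049, 320)

First expand sqrt(41) as a continued fraction. With x_i = (sqrt(41) + m_i)/d_i and (m_0, d_0) = (0, 1): a_0 = floor(sqrt(41)) = 6, since 6^2 = 36 <= 41 < 49 = 7^2.
Iterate m_{i+1} = d_i*a_i - m_i, d_{i+1} = (41 - m_{i+1}^2)/d_i, a_{i+1} = floor((a_0 + m_{i+1})/d_{i+1}):
  m_1 = 1*6 - 0 = 6, d_1 = (41 - 6^2)/1 = 5/1 = 5, a_1 = floor((6 + 6)/5) = 2.
  m_2 = 5*2 - 6 = 4, d_2 = (41 - 4^2)/5 = 25/5 = 5, a_2 = floor((6 + 4)/5) = 2.
  m_3 = 5*2 - 4 = 6, d_3 = (41 - 6^2)/5 = 5/5 = 1, a_3 = floor((6 + 6)/1) = 12.
  m_4 = 1*12 - 6 = 6, d_4 = (41 - 6^2)/1 = 5/1 = 5: (m_4, d_4) = (m_1, d_1) = (6, 5), so from here the quotients repeat a_1, ..., a_3; the period length is 3.
So sqrt(41) = [6; (2, 2, 12)] with period length k = 3.
k is odd, so (p_{k-1}, q_{k-1}) only solves x^2 - 41y^2 = -1 and the fundamental solution of x^2 - 41y^2 = 1 is (p_{2k-1}, q_{2k-1}) = (p_5, q_5); compute convergents through index 5, running through the period twice.
Convergents (p_i = a_i*p_{i-1} + p_{i-2}, q_i = a_i*q_{i-1} + q_{i-2} with p_{-2}=0, p_{-1}=1, q_{-2}=1, q_{-1}=0):
  i=0: a_0=6, p_0 = 6*1 + 0 = 6, q_0 = 6*0 + 1 = 1.
  i=1: a_1=2, p_1 = 2*6 + 1 = 13, q_1 = 2*1 + 0 = 2.
  i=2: a_2=2, p_2 = 2*13 + 6 = 32, q_2 = 2*2 + 1 = 5.
  i=3: a_3=12, p_3 = 12*32 + 13 = 397, q_3 = 12*5 + 2 = 62.
  i=4: a_4=2, p_4 = 2*397 + 32 = 826, q_4 = 2*62 + 5 = 129.
  i=5: a_5=2, p_5 = 2*826 + 397 = 2049, q_5 = 2*129 + 62 = 320.
Indeed p_2^2 - 41*q_2^2 = 1024 - 1025 = -1, not +1.
Check: 2049^2 - 41*320^2 = 4198401 - 4198400 = 1, so (x, y) = (2049, 320) solves the equation, and by the theorem it is the least positive solution.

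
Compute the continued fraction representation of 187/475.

[0; 2, 1, 1, 5, 1, 2, 1, 3]

Run the Euclidean algorithm on 187 and 475; the successive quotients are the partial quotients a_0, a_1, ... (each step inverts the fractional part left over by the previous one):
  187 = 0*475 + 187, so a_0 = 0.
  475 = 2*187 + 101, so a_1 = 2.
  187 = 1*101 + 86, so a_2 = 1.
  101 = 1*86 + 15, so a_3 = 1.
  86 = 5*15 + 11, so a_4 = 5.
  15 = 1*11 + 4, so a_5 = 1.
  11 = 2*4 + 3, so a_6 = 2.
  4 = 1*3 + 1, so a_7 = 1.
  3 = 3*1 + 0, so a_8 = 3.
The remainder reaches 0 after 9 divisions, so the expansion has 9 partial quotients, read off in order.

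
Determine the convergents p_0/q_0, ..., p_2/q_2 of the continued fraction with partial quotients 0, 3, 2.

Using the convergent recurrence p_i = a_i*p_{i-1} + p_{i-2}, q_i = a_i*q_{i-1} + q_{i-2} with p_{-2}=0, p_{-1}=1, q_{-2}=1, q_{-1}=0:
  i=0: a_0=0, p_0 = 0*1 + 0 = 0, q_0 = 0*0 + 1 = 1.
  i=1: a_1=3, p_1 = 3*0 + 1 = 1, q_1 = 3*1 + 0 = 3.
  i=2: a_2=2, p_2 = 2*1 + 0 = 2, q_2 = 2*3 + 1 = 7.

0/1, 1/3, 2/7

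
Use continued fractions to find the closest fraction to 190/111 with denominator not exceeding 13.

Expand x = 190/111 as a continued fraction with the Euclidean algorithm:
  190 = 1*111 + 79, so a_0 = 1.
  111 = 1*79 + 32, so a_1 = 1.
  79 = 2*32 + 15, so a_2 = 2.
  32 = 2*15 + 2, so a_3 = 2.
  15 = 7*2 + 1, so a_4 = 7.
  2 = 2*1 + 0, so a_5 = 2.
so x = [1; 1, 2, 2, 7, 2].
Convergents (p_i = a_i*p_{i-1} + p_{i-2}, q_i = a_i*q_{i-1} + q_{i-2} with p_{-2}=0, p_{-1}=1, q_{-2}=1, q_{-1}=0), until the denominator exceeds 13:
  i=0: a_0=1, p_0 = 1*1 + 0 = 1, q_0 = 1*0 + 1 = 1.
  i=1: a_1=1, p_1 = 1*1 + 1 = 2, q_1 = 1*1 + 0 = 1.
  i=2: a_2=2, p_2 = 2*2 + 1 = 5, q_2 = 2*1 + 1 = 3.
  i=3: a_3=2, p_3 = 2*5 + 2 = 12, q_3 = 2*3 + 1 = 7.
  i=4: a_4=7, p_4 = 7*12 + 5 = 89, q_4 = 7*7 + 3 = 52.
q_4 = 52 > 13, so the last convergent with denominator <= 13 is p_3/q_3 = 12/7.
The closest fraction with denominator <= 13 is either p_3/q_3 or the intermediate fraction (k*p_3 + p_2)/(k*q_3 + q_2) with the largest k >= 1 whose denominator stays <= 13; these approach x as k grows, and every other convergent or intermediate fraction in range is farther away.
Largest k: floor((13 - q_2)/q_3) = floor((13 - 3)/7) = 1.
That gives (1*12 + 5)/(1*7 + 3) = 17/10.
Compare the errors: |x - 12/7| = |190*7 - 12*111|/(111*7) = 2/777, and |x - 17/10| = |190*10 - 17*111|/(111*10) = 13/1110.
Cross-multiplying, 2*1110 = 2220 < 10101 = 13*777, so 2/777 is smaller: the convergent 12/7 is closer to x than 17/10.

12/7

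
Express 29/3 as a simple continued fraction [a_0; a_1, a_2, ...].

[9; 1, 2]

Run the Euclidean algorithm on 29 and 3; the successive quotients are the partial quotients a_0, a_1, ... (each step inverts the fractional part left over by the previous one):
  29 = 9*3 + 2, so a_0 = 9.
  3 = 1*2 + 1, so a_1 = 1.
  2 = 2*1 + 0, so a_2 = 2.
The remainder reaches 0 after 3 divisions, so the expansion has 3 partial quotients, read off in order.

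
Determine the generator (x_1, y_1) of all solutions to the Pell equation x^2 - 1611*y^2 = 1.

(x, y) = (4190210, 104397)

First expand sqrt(1611) as a continued fraction. With x_i = (sqrt(1611) + m_i)/d_i and (m_0, d_0) = (0, 1): a_0 = floor(sqrt(1611)) = 40, since 40^2 = 1600 <= 1611 < 1681 = 41^2.
Iterate m_{i+1} = d_i*a_i - m_i, d_{i+1} = (1611 - m_{i+1}^2)/d_i, a_{i+1} = floor((a_0 + m_{i+1})/d_{i+1}):
  m_1 = 1*40 - 0 = 40, d_1 = (1611 - 40^2)/1 = 11/1 = 11, a_1 = floor((40 + 40)/11) = 7.
  m_2 = 11*7 - 40 = 37, d_2 = (1611 - 37^2)/11 = 242/11 = 22, a_2 = floor((40 + 37)/22) = 3.
  m_3 = 22*3 - 37 = 29, d_3 = (1611 - 29^2)/22 = 770/22 = 35, a_3 = floor((40 + 29)/35) = 1.
  m_4 = 35*1 - 29 = 6, d_4 = (1611 - 6^2)/35 = 1575/35 = 45, a_4 = floor((40 + 6)/45) = 1.
  m_5 = 45*1 - 6 = 39, d_5 = (1611 - 39^2)/45 = 90/45 = 2, a_5 = floor((40 + 39)/2) = 39.
  m_6 = 2*39 - 39 = 39, d_6 = (1611 - 39^2)/2 = 90/2 = 45, a_6 = floor((40 + 39)/45) = 1.
  m_7 = 45*1 - 39 = 6, d_7 = (1611 - 6^2)/45 = 1575/45 = 35, a_7 = floor((40 + 6)/35) = 1.
  m_8 = 35*1 - 6 = 29, d_8 = (1611 - 29^2)/35 = 770/35 = 22, a_8 = floor((40 + 29)/22) = 3.
  m_9 = 22*3 - 29 = 37, d_9 = (1611 - 37^2)/22 = 242/22 = 11, a_9 = floor((40 + 37)/11) = 7.
  m_10 = 11*7 - 37 = 40, d_10 = (1611 - 40^2)/11 = 11/11 = 1, a_10 = floor((40 + 40)/1) = 80.
  m_11 = 1*80 - 40 = 40, d_11 = (1611 - 40^2)/1 = 11/1 = 11: (m_11, d_11) = (m_1, d_1) = (40, 11), so from here the quotients repeat a_1, ..., a_10; the period length is 10.
So sqrt(1611) = [40; (7, 3, 1, 1, 39, 1, 1, 3, 7, 80)] with period length k = 10.
k is even, so the fundamental solution of x^2 - 1611y^2 = 1 is (p_{k-1}, q_{k-1}) = (p_9, q_9); compute convergents through index 9.
Convergents (p_i = a_i*p_{i-1} + p_{i-2}, q_i = a_i*q_{i-1} + q_{i-2} with p_{-2}=0, p_{-1}=1, q_{-2}=1, q_{-1}=0):
  i=0: a_0=40, p_0 = 40*1 + 0 = 40, q_0 = 40*0 + 1 = 1.
  i=1: a_1=7, p_1 = 7*40 + 1 = 281, q_1 = 7*1 + 0 = 7.
  i=2: a_2=3, p_2 = 3*281 + 40 = 883, q_2 = 3*7 + 1 = 22.
  i=3: a_3=1, p_3 = 1*883 + 281 = 1164, q_3 = 1*22 + 7 = 29.
  i=4: a_4=1, p_4 = 1*1164 + 883 = 2047, q_4 = 1*29 + 22 = 51.
  i=5: a_5=39, p_5 = 39*2047 + 1164 = 80997, q_5 = 39*51 + 29 = 2018.
  i=6: a_6=1, p_6 = 1*80997 + 2047 = 83044, q_6 = 1*2018 + 51 = 2069.
  i=7: a_7=1, p_7 = 1*83044 + 80997 = 164041, q_7 = 1*2069 + 2018 = 4087.
  i=8: a_8=3, p_8 = 3*164041 + 83044 = 575167, q_8 = 3*4087 + 2069 = 14330.
  i=9: a_9=7, p_9 = 7*575167 + 164041 = 4190210, q_9 = 7*14330 + 4087 = 104397.
Check: 4190210^2 - 1611*104397^2 = 17557859844100 - 17557859844099 = 1, so (x, y) = (4190210, 104397) solves the equation, and by the theorem it is the least positive solution.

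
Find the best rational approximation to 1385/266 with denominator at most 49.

Expand x = 1385/266 as a continued fraction with the Euclidean algorithm:
  1385 = 5*266 + 55, so a_0 = 5.
  266 = 4*55 + 46, so a_1 = 4.
  55 = 1*46 + 9, so a_2 = 1.
  46 = 5*9 + 1, so a_3 = 5.
  9 = 9*1 + 0, so a_4 = 9.
so x = [5; 4, 1, 5, 9].
Convergents (p_i = a_i*p_{i-1} + p_{i-2}, q_i = a_i*q_{i-1} + q_{i-2} with p_{-2}=0, p_{-1}=1, q_{-2}=1, q_{-1}=0), until the denominator exceeds 49:
  i=0: a_0=5, p_0 = 5*1 + 0 = 5, q_0 = 5*0 + 1 = 1.
  i=1: a_1=4, p_1 = 4*5 + 1 = 21, q_1 = 4*1 + 0 = 4.
  i=2: a_2=1, p_2 = 1*21 + 5 = 26, q_2 = 1*4 + 1 = 5.
  i=3: a_3=5, p_3 = 5*26 + 21 = 151, q_3 = 5*5 + 4 = 29.
  i=4: a_4=9, p_4 = 9*151 + 26 = 1385, q_4 = 9*29 + 5 = 266.
q_4 = 266 > 49, so the last convergent with denominator <= 49 is p_3/q_3 = 151/29.
The closest fraction with denominator <= 49 is either p_3/q_3 or the intermediate fraction (k*p_3 + p_2)/(k*q_3 + q_2) with the largest k >= 1 whose denominator stays <= 49; these approach x as k grows, and every other convergent or intermediate fraction in range is farther away.
Largest k: floor((49 - q_2)/q_3) = floor((49 - 5)/29) = 1.
That gives (1*151 + 26)/(1*29 + 5) = 177/34.
Compare the errors: |x - 151/29| = |1385*29 - 151*266|/(266*29) = 1/7714, and |x - 177/34| = |1385*34 - 177*266|/(266*34) = 8/9044.
Cross-multiplying, 1*9044 = 9044 < 61712 = 8*7714, so 1/7714 is smaller: the convergent 151/29 is closer to x than 177/34.

151/29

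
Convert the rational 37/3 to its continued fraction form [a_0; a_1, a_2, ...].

Run the Euclidean algorithm on 37 and 3; the successive quotients are the partial quotients a_0, a_1, ... (each step inverts the fractional part left over by the previous one):
  37 = 12*3 + 1, so a_0 = 12.
  3 = 3*1 + 0, so a_1 = 3.
The remainder reaches 0 after 2 divisions, so the expansion has 2 partial quotients, read off in order.

[12; 3]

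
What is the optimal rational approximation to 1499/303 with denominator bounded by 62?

Expand x = 1499/303 as a continued fraction with the Euclidean algorithm:
  1499 = 4*303 + 287, so a_0 = 4.
  303 = 1*287 + 16, so a_1 = 1.
  287 = 17*16 + 15, so a_2 = 17.
  16 = 1*15 + 1, so a_3 = 1.
  15 = 15*1 + 0, so a_4 = 15.
so x = [4; 1, 17, 1, 15].
Convergents (p_i = a_i*p_{i-1} + p_{i-2}, q_i = a_i*q_{i-1} + q_{i-2} with p_{-2}=0, p_{-1}=1, q_{-2}=1, q_{-1}=0), until the denominator exceeds 62:
  i=0: a_0=4, p_0 = 4*1 + 0 = 4, q_0 = 4*0 + 1 = 1.
  i=1: a_1=1, p_1 = 1*4 + 1 = 5, q_1 = 1*1 + 0 = 1.
  i=2: a_2=17, p_2 = 17*5 + 4 = 89, q_2 = 17*1 + 1 = 18.
  i=3: a_3=1, p_3 = 1*89 + 5 = 94, q_3 = 1*18 + 1 = 19.
  i=4: a_4=15, p_4 = 15*94 + 89 = 1499, q_4 = 15*19 + 18 = 303.
q_4 = 303 > 62, so the last convergent with denominator <= 62 is p_3/q_3 = 94/19.
The closest fraction with denominator <= 62 is either p_3/q_3 or the intermediate fraction (k*p_3 + p_2)/(k*q_3 + q_2) with the largest k >= 1 whose denominator stays <= 62; these approach x as k grows, and every other convergent or intermediate fraction in range is farther away.
Largest k: floor((62 - q_2)/q_3) = floor((62 - 18)/19) = 2.
That gives (2*94 + 89)/(2*19 + 18) = 277/56.
Compare the errors: |x - 94/19| = |1499*19 - 94*303|/(303*19) = 1/5757, and |x - 277/56| = |1499*56 - 277*303|/(303*56) = 13/16968.
Cross-multiplying, 1*16968 = 16968 < 74841 = 13*5757, so 1/5757 is smaller: the convergent 94/19 is closer to x than 277/56.

94/19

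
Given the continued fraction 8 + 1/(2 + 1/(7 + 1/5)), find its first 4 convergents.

Using the convergent recurrence p_i = a_i*p_{i-1} + p_{i-2}, q_i = a_i*q_{i-1} + q_{i-2} with p_{-2}=0, p_{-1}=1, q_{-2}=1, q_{-1}=0:
  i=0: a_0=8, p_0 = 8*1 + 0 = 8, q_0 = 8*0 + 1 = 1.
  i=1: a_1=2, p_1 = 2*8 + 1 = 17, q_1 = 2*1 + 0 = 2.
  i=2: a_2=7, p_2 = 7*17 + 8 = 127, q_2 = 7*2 + 1 = 15.
  i=3: a_3=5, p_3 = 5*127 + 17 = 652, q_3 = 5*15 + 2 = 77.

8/1, 17/2, 127/15, 652/77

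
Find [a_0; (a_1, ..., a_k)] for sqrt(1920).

[43; (1, 4, 2, 21, 2, 4, 1, 86)]

Write x_i = (sqrt(1920) + m_i)/d_i with (m_0, d_0) = (0, 1). a_0 = floor(sqrt(1920)) = 43, since 43^2 = 1849 <= 1920 < 1936 = 44^2.
Iterate m_{i+1} = d_i*a_i - m_i, d_{i+1} = (1920 - m_{i+1}^2)/d_i, a_{i+1} = floor((a_0 + m_{i+1})/d_{i+1}):
  m_1 = 1*43 - 0 = 43, d_1 = (1920 - 43^2)/1 = 71/1 = 71, a_1 = floor((43 + 43)/71) = 1.
  m_2 = 71*1 - 43 = 28, d_2 = (1920 - 28^2)/71 = 1136/71 = 16, a_2 = floor((43 + 28)/16) = 4.
  m_3 = 16*4 - 28 = 36, d_3 = (1920 - 36^2)/16 = 624/16 = 39, a_3 = floor((43 + 36)/39) = 2.
  m_4 = 39*2 - 36 = 42, d_4 = (1920 - 42^2)/39 = 156/39 = 4, a_4 = floor((43 + 42)/4) = 21.
  m_5 = 4*21 - 42 = 42, d_5 = (1920 - 42^2)/4 = 156/4 = 39, a_5 = floor((43 + 42)/39) = 2.
  m_6 = 39*2 - 42 = 36, d_6 = (1920 - 36^2)/39 = 624/39 = 16, a_6 = floor((43 + 36)/16) = 4.
  m_7 = 16*4 - 36 = 28, d_7 = (1920 - 28^2)/16 = 1136/16 = 71, a_7 = floor((43 + 28)/71) = 1.
  m_8 = 71*1 - 28 = 43, d_8 = (1920 - 43^2)/71 = 71/71 = 1, a_8 = floor((43 + 43)/1) = 86.
  m_9 = 1*86 - 43 = 43, d_9 = (1920 - 43^2)/1 = 71/1 = 71: (m_9, d_9) = (m_1, d_1) = (43, 71), so from here the quotients repeat a_1, ..., a_8; the period length is 8.
Hence the expansion of sqrt(1920) is a_0 = 43 followed by the repeating block 1, 4, 2, 21, 2, 4, 1, 86 (period 8).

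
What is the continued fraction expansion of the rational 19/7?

[2; 1, 2, 2]

Run the Euclidean algorithm on 19 and 7; the successive quotients are the partial quotients a_0, a_1, ... (each step inverts the fractional part left over by the previous one):
  19 = 2*7 + 5, so a_0 = 2.
  7 = 1*5 + 2, so a_1 = 1.
  5 = 2*2 + 1, so a_2 = 2.
  2 = 2*1 + 0, so a_3 = 2.
The remainder reaches 0 after 4 divisions, so the expansion has 4 partial quotients, read off in order.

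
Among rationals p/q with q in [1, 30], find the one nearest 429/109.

Expand x = 429/109 as a continued fraction with the Euclidean algorithm:
  429 = 3*109 + 102, so a_0 = 3.
  109 = 1*102 + 7, so a_1 = 1.
  102 = 14*7 + 4, so a_2 = 14.
  7 = 1*4 + 3, so a_3 = 1.
  4 = 1*3 + 1, so a_4 = 1.
  3 = 3*1 + 0, so a_5 = 3.
so x = [3; 1, 14, 1, 1, 3].
Convergents (p_i = a_i*p_{i-1} + p_{i-2}, q_i = a_i*q_{i-1} + q_{i-2} with p_{-2}=0, p_{-1}=1, q_{-2}=1, q_{-1}=0), until the denominator exceeds 30:
  i=0: a_0=3, p_0 = 3*1 + 0 = 3, q_0 = 3*0 + 1 = 1.
  i=1: a_1=1, p_1 = 1*3 + 1 = 4, q_1 = 1*1 + 0 = 1.
  i=2: a_2=14, p_2 = 14*4 + 3 = 59, q_2 = 14*1 + 1 = 15.
  i=3: a_3=1, p_3 = 1*59 + 4 = 63, q_3 = 1*15 + 1 = 16.
  i=4: a_4=1, p_4 = 1*63 + 59 = 122, q_4 = 1*16 + 15 = 31.
q_4 = 31 > 30, so the last convergent with denominator <= 30 is p_3/q_3 = 63/16.
The closest fraction with denominator <= 30 is either p_3/q_3 or the intermediate fraction (k*p_3 + p_2)/(k*q_3 + q_2) with the largest k >= 1 whose denominator stays <= 30; these approach x as k grows, and every other convergent or intermediate fraction in range is farther away.
Largest k: floor((30 - q_2)/q_3) = floor((30 - 15)/16) = 0.
Since k = 0, no intermediate fraction beyond p_3/q_3 has denominator <= 30, so the convergent 63/16 is the closest (its error is |429*16 - 63*109|/(109*16) = 3/1744).

63/16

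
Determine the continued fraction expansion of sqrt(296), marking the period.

Write x_i = (sqrt(296) + m_i)/d_i with (m_0, d_0) = (0, 1). a_0 = floor(sqrt(296)) = 17, since 17^2 = 289 <= 296 < 324 = 18^2.
Iterate m_{i+1} = d_i*a_i - m_i, d_{i+1} = (296 - m_{i+1}^2)/d_i, a_{i+1} = floor((a_0 + m_{i+1})/d_{i+1}):
  m_1 = 1*17 - 0 = 17, d_1 = (296 - 17^2)/1 = 7/1 = 7, a_1 = floor((17 + 17)/7) = 4.
  m_2 = 7*4 - 17 = 11, d_2 = (296 - 11^2)/7 = 175/7 = 25, a_2 = floor((17 + 11)/25) = 1.
  m_3 = 25*1 - 11 = 14, d_3 = (296 - 14^2)/25 = 100/25 = 4, a_3 = floor((17 + 14)/4) = 7.
  m_4 = 4*7 - 14 = 14, d_4 = (296 - 14^2)/4 = 100/4 = 25, a_4 = floor((17 + 14)/25) = 1.
  m_5 = 25*1 - 14 = 11, d_5 = (296 - 11^2)/25 = 175/25 = 7, a_5 = floor((17 + 11)/7) = 4.
  m_6 = 7*4 - 11 = 17, d_6 = (296 - 17^2)/7 = 7/7 = 1, a_6 = floor((17 + 17)/1) = 34.
  m_7 = 1*34 - 17 = 17, d_7 = (296 - 17^2)/1 = 7/1 = 7: (m_7, d_7) = (m_1, d_1) = (17, 7), so from here the quotients repeat a_1, ..., a_6; the period length is 6.
Hence the expansion of sqrt(296) is a_0 = 17 followed by the repeating block 4, 1, 7, 1, 4, 34 (period 6).

[17; (4, 1, 7, 1, 4, 34)]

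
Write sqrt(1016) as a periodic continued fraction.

[31; (1, 6, 1, 62)]

Write x_i = (sqrt(1016) + m_i)/d_i with (m_0, d_0) = (0, 1). a_0 = floor(sqrt(1016)) = 31, since 31^2 = 961 <= 1016 < 1024 = 32^2.
Iterate m_{i+1} = d_i*a_i - m_i, d_{i+1} = (1016 - m_{i+1}^2)/d_i, a_{i+1} = floor((a_0 + m_{i+1})/d_{i+1}):
  m_1 = 1*31 - 0 = 31, d_1 = (1016 - 31^2)/1 = 55/1 = 55, a_1 = floor((31 + 31)/55) = 1.
  m_2 = 55*1 - 31 = 24, d_2 = (1016 - 24^2)/55 = 440/55 = 8, a_2 = floor((31 + 24)/8) = 6.
  m_3 = 8*6 - 24 = 24, d_3 = (1016 - 24^2)/8 = 440/8 = 55, a_3 = floor((31 + 24)/55) = 1.
  m_4 = 55*1 - 24 = 31, d_4 = (1016 - 31^2)/55 = 55/55 = 1, a_4 = floor((31 + 31)/1) = 62.
  m_5 = 1*62 - 31 = 31, d_5 = (1016 - 31^2)/1 = 55/1 = 55: (m_5, d_5) = (m_1, d_1) = (31, 55), so from here the quotients repeat a_1, ..., a_4; the period length is 4.
Hence the expansion of sqrt(1016) is a_0 = 31 followed by the repeating block 1, 6, 1, 62 (period 4).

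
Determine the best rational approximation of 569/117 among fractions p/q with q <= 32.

107/22

Expand x = 569/117 as a continued fraction with the Euclidean algorithm:
  569 = 4*117 + 101, so a_0 = 4.
  117 = 1*101 + 16, so a_1 = 1.
  101 = 6*16 + 5, so a_2 = 6.
  16 = 3*5 + 1, so a_3 = 3.
  5 = 5*1 + 0, so a_4 = 5.
so x = [4; 1, 6, 3, 5].
Convergents (p_i = a_i*p_{i-1} + p_{i-2}, q_i = a_i*q_{i-1} + q_{i-2} with p_{-2}=0, p_{-1}=1, q_{-2}=1, q_{-1}=0), until the denominator exceeds 32:
  i=0: a_0=4, p_0 = 4*1 + 0 = 4, q_0 = 4*0 + 1 = 1.
  i=1: a_1=1, p_1 = 1*4 + 1 = 5, q_1 = 1*1 + 0 = 1.
  i=2: a_2=6, p_2 = 6*5 + 4 = 34, q_2 = 6*1 + 1 = 7.
  i=3: a_3=3, p_3 = 3*34 + 5 = 107, q_3 = 3*7 + 1 = 22.
  i=4: a_4=5, p_4 = 5*107 + 34 = 569, q_4 = 5*22 + 7 = 117.
q_4 = 117 > 32, so the last convergent with denominator <= 32 is p_3/q_3 = 107/22.
The closest fraction with denominator <= 32 is either p_3/q_3 or the intermediate fraction (k*p_3 + p_2)/(k*q_3 + q_2) with the largest k >= 1 whose denominator stays <= 32; these approach x as k grows, and every other convergent or intermediate fraction in range is farther away.
Largest k: floor((32 - q_2)/q_3) = floor((32 - 7)/22) = 1.
That gives (1*107 + 34)/(1*22 + 7) = 141/29.
Compare the errors: |x - 107/22| = |569*22 - 107*117|/(117*22) = 1/2574, and |x - 141/29| = |569*29 - 141*117|/(117*29) = 4/3393.
Cross-multiplying, 1*3393 = 3393 < 10296 = 4*2574, so 1/2574 is smaller: the convergent 107/22 is closer to x than 141/29.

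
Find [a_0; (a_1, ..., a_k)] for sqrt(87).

Write x_i = (sqrt(87) + m_i)/d_i with (m_0, d_0) = (0, 1). a_0 = floor(sqrt(87)) = 9, since 9^2 = 81 <= 87 < 100 = 10^2.
Iterate m_{i+1} = d_i*a_i - m_i, d_{i+1} = (87 - m_{i+1}^2)/d_i, a_{i+1} = floor((a_0 + m_{i+1})/d_{i+1}):
  m_1 = 1*9 - 0 = 9, d_1 = (87 - 9^2)/1 = 6/1 = 6, a_1 = floor((9 + 9)/6) = 3.
  m_2 = 6*3 - 9 = 9, d_2 = (87 - 9^2)/6 = 6/6 = 1, a_2 = floor((9 + 9)/1) = 18.
  m_3 = 1*18 - 9 = 9, d_3 = (87 - 9^2)/1 = 6/1 = 6: (m_3, d_3) = (m_1, d_1) = (9, 6), so from here the quotients repeat a_1, a_2; the period length is 2.
Hence the expansion of sqrt(87) is a_0 = 9 followed by the repeating block 3, 18 (period 2).

[9; (3, 18)]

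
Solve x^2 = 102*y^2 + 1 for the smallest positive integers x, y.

(x, y) = (101, 10)

First expand sqrt(102) as a continued fraction. With x_i = (sqrt(102) + m_i)/d_i and (m_0, d_0) = (0, 1): a_0 = floor(sqrt(102)) = 10, since 10^2 = 100 <= 102 < 121 = 11^2.
Iterate m_{i+1} = d_i*a_i - m_i, d_{i+1} = (102 - m_{i+1}^2)/d_i, a_{i+1} = floor((a_0 + m_{i+1})/d_{i+1}):
  m_1 = 1*10 - 0 = 10, d_1 = (102 - 10^2)/1 = 2/1 = 2, a_1 = floor((10 + 10)/2) = 10.
  m_2 = 2*10 - 10 = 10, d_2 = (102 - 10^2)/2 = 2/2 = 1, a_2 = floor((10 + 10)/1) = 20.
  m_3 = 1*20 - 10 = 10, d_3 = (102 - 10^2)/1 = 2/1 = 2: (m_3, d_3) = (m_1, d_1) = (10, 2), so from here the quotients repeat a_1, a_2; the period length is 2.
So sqrt(102) = [10; (10, 20)] with period length k = 2.
k is even, so the fundamental solution of x^2 - 102y^2 = 1 is (p_{k-1}, q_{k-1}) = (p_1, q_1); compute convergents through index 1.
Convergents (p_i = a_i*p_{i-1} + p_{i-2}, q_i = a_i*q_{i-1} + q_{i-2} with p_{-2}=0, p_{-1}=1, q_{-2}=1, q_{-1}=0):
  i=0: a_0=10, p_0 = 10*1 + 0 = 10, q_0 = 10*0 + 1 = 1.
  i=1: a_1=10, p_1 = 10*10 + 1 = 101, q_1 = 10*1 + 0 = 10.
Check: 101^2 - 102*10^2 = 10201 - 10200 = 1, so (x, y) = (101, 10) solves the equation, and by the theorem it is the least positive solution.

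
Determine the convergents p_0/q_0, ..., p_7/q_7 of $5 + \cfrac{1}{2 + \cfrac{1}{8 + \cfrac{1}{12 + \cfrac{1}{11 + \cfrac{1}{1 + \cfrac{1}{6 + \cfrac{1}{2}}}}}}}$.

5/1, 11/2, 93/17, 1127/206, 12490/2283, 13617/2489, 94192/17217, 202001/36923

Using the convergent recurrence p_i = a_i*p_{i-1} + p_{i-2}, q_i = a_i*q_{i-1} + q_{i-2} with p_{-2}=0, p_{-1}=1, q_{-2}=1, q_{-1}=0:
  i=0: a_0=5, p_0 = 5*1 + 0 = 5, q_0 = 5*0 + 1 = 1.
  i=1: a_1=2, p_1 = 2*5 + 1 = 11, q_1 = 2*1 + 0 = 2.
  i=2: a_2=8, p_2 = 8*11 + 5 = 93, q_2 = 8*2 + 1 = 17.
  i=3: a_3=12, p_3 = 12*93 + 11 = 1127, q_3 = 12*17 + 2 = 206.
  i=4: a_4=11, p_4 = 11*1127 + 93 = 12490, q_4 = 11*206 + 17 = 2283.
  i=5: a_5=1, p_5 = 1*12490 + 1127 = 13617, q_5 = 1*2283 + 206 = 2489.
  i=6: a_6=6, p_6 = 6*13617 + 12490 = 94192, q_6 = 6*2489 + 2283 = 17217.
  i=7: a_7=2, p_7 = 2*94192 + 13617 = 202001, q_7 = 2*17217 + 2489 = 36923.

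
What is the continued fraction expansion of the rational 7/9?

Run the Euclidean algorithm on 7 and 9; the successive quotients are the partial quotients a_0, a_1, ... (each step inverts the fractional part left over by the previous one):
  7 = 0*9 + 7, so a_0 = 0.
  9 = 1*7 + 2, so a_1 = 1.
  7 = 3*2 + 1, so a_2 = 3.
  2 = 2*1 + 0, so a_3 = 2.
The remainder reaches 0 after 4 divisions, so the expansion has 4 partial quotients, read off in order.

[0; 1, 3, 2]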